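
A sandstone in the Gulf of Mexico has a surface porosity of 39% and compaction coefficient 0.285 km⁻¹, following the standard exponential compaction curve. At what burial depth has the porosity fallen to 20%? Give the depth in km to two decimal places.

2.34 km

Invert Athy's law: z = ln(phi₀/phi) / k
z = ln(0.39/0.2) / 0.285 = ln(1.95) / 0.285 = 0.6678 / 0.285 = 2.343 km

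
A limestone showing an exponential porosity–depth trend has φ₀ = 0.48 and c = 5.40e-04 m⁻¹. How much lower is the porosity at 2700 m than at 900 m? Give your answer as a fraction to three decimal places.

0.184

Working in km (1 km = 1000 m; c in km⁻¹ = c in m⁻¹ × 1000):
φ(0.9) = 0.48·e^(−0.54×0.9) = 0.2952
φ(2.7) = 0.48·e^(−0.54×2.7) = 0.1117
Δφ = 0.2952 − 0.1117 = 0.1835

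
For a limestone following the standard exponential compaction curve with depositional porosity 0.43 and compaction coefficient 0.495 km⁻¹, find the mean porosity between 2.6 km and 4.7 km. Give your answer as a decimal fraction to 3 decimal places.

0.074

⟨φ⟩ = (1/(Z₂−Z₁)) ∫ φ₀ e^(−cZ) dZ = φ₀·(e^(−c·Z₁) − e^(−c·Z₂)) / (c·(Z₂−Z₁))
e^(−0.495×2.6) = 0.2761; e^(−0.495×4.7) = 0.0976
⟨φ⟩ = 0.43 × (0.2761 − 0.0976) / (0.495 × 2.1) = 0.43 × 0.1717 = 0.0738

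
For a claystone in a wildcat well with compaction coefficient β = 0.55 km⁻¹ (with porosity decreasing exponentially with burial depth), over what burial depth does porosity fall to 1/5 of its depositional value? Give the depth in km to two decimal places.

2.93 km

φ/φ₀ = 1/5 ⇒ exp(−β·d) = 1/5 ⇒ d = ln(5) / β
d = 1.6094 / 0.55 = 2.926 km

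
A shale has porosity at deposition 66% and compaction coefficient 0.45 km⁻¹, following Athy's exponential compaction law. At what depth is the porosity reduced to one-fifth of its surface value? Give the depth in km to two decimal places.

3.58 km

φ/φ₀ = 1/5 ⇒ exp(−c·Z) = 1/5 ⇒ Z = ln(5) / c
Z = 1.6094 / 0.45 = 3.577 km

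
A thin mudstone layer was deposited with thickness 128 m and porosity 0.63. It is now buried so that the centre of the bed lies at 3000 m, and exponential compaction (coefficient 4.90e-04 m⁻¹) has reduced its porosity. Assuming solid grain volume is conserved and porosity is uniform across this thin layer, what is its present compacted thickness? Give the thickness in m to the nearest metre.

Working in km (1 km = 1000 m; β in km⁻¹ = β in m⁻¹ × 1000):
Porosity at 3 km: phi = 0.63·exp(−0.49×3) = 0.1449
Solid-volume conservation: h(1−phi) = h₀(1−phi₀) ⇒ h = h₀·(1−phi₀)/(1−phi)
h = 0.128 × (1 − 0.63)/(1 − 0.1449) = 0.128 × 0.4327 = 0.0554 km

55 m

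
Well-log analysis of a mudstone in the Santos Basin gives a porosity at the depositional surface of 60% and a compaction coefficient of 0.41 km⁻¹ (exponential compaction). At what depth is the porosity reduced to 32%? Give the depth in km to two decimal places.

Invert Athy's law: d = ln(n₀/n) / c
d = ln(0.6/0.32) / 0.41 = ln(1.875) / 0.41 = 0.6286 / 0.41 = 1.533 km

1.53 km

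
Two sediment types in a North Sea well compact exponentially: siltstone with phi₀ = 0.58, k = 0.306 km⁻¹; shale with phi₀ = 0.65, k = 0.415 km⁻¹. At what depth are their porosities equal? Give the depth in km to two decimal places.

1.05 km

Set phi₀ₐ e^(−kₐZ) = phi₀ᵦ e^(−kᵦZ) ⇒ ln(phi₀ₐ/phi₀ᵦ) = (kₐ − kᵦ)·Z
Z = ln(0.58/0.65) / (0.306 − 0.415) = -0.1139 / -0.109 = 1.045 km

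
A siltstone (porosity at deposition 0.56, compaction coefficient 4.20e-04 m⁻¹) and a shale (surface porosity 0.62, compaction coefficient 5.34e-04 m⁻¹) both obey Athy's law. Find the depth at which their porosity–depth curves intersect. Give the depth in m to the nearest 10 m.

Working in km (1 km = 1000 m; c in km⁻¹ = c in m⁻¹ × 1000):
Set φ₀ₐ e^(−cₐd) = φ₀ᵦ e^(−cᵦd) ⇒ ln(φ₀ₐ/φ₀ᵦ) = (cₐ − cᵦ)·d
d = ln(0.56/0.62) / (0.42 − 0.534) = -0.1018 / -0.114 = 0.893 km

890 m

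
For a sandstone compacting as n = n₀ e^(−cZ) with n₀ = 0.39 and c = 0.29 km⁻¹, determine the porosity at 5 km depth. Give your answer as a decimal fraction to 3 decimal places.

n = n₀·exp(−c·Z) = 0.39 × exp(−0.29 × 5) = 0.39 × exp(−1.45)
  = 0.39 × 0.2346 = 0.0915

0.091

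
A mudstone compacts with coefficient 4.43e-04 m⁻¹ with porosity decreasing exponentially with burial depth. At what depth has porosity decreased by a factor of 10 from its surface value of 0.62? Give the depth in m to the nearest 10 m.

5200 m

Working in km (1 km = 1000 m; c in km⁻¹ = c in m⁻¹ × 1000):
φ/φ₀ = 1/10 ⇒ exp(−c·d) = 1/10 ⇒ d = ln(10) / c
d = 2.3026 / 0.443 = 5.198 km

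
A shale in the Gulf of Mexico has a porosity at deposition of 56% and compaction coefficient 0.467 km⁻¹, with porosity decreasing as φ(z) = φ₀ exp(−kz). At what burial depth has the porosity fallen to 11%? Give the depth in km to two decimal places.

3.48 km

Invert Athy's law: z = ln(φ₀/φ) / k
z = ln(0.56/0.11) / 0.467 = ln(5.091) / 0.467 = 1.6275 / 0.467 = 3.485 km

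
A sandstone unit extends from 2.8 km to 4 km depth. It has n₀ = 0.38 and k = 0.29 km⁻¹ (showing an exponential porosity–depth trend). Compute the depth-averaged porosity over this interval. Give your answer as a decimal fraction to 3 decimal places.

0.142

⟨n⟩ = (1/(Z₂−Z₁)) ∫ n₀ e^(−kZ) dZ = n₀·(e^(−k·Z₁) − e^(−k·Z₂)) / (k·(Z₂−Z₁))
e^(−0.29×2.8) = 0.4440; e^(−0.29×4) = 0.3135
⟨n⟩ = 0.38 × (0.4440 − 0.3135) / (0.29 × 1.2) = 0.38 × 0.3750 = 0.1425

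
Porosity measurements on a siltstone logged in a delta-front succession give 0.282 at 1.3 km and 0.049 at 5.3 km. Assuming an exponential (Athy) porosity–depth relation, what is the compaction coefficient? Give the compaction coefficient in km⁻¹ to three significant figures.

0.438 km⁻¹

Athy: phi(Z) = phi₀ e^(−kZ) ⇒ phi₁/phi₂ = e^{k(Z₂−Z₁)} ⇒ k = ln(phi₁/phi₂)/(Z₂−Z₁)
k = ln(0.282/0.049) / (5.3 − 1.3) = ln(5.755) / 4 = 1.7501 / 4 = 0.4375 km⁻¹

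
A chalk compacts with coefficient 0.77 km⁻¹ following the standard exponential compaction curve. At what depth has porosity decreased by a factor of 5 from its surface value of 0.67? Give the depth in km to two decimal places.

2.09 km

phi/phi₀ = 1/5 ⇒ exp(−c·Z) = 1/5 ⇒ Z = ln(5) / c
Z = 1.6094 / 0.77 = 2.090 km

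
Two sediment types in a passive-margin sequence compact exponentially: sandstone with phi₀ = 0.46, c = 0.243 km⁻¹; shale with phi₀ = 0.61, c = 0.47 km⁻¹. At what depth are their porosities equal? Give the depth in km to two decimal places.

1.24 km

Set phi₀ₐ e^(−cₐZ) = phi₀ᵦ e^(−cᵦZ) ⇒ ln(phi₀ₐ/phi₀ᵦ) = (cₐ − cᵦ)·Z
Z = ln(0.46/0.61) / (0.243 − 0.47) = -0.2822 / -0.227 = 1.243 km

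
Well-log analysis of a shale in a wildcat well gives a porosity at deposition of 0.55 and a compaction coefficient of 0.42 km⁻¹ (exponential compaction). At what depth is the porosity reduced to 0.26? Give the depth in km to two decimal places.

1.78 km

Invert Athy's law: z = ln(n₀/n) / β
z = ln(0.55/0.26) / 0.42 = ln(2.115) / 0.42 = 0.7492 / 0.42 = 1.784 km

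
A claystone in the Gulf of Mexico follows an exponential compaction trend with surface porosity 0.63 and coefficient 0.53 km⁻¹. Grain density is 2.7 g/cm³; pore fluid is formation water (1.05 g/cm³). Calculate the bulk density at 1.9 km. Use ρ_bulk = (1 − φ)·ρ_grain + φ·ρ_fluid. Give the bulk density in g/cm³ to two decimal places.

2.32 g/cm³

Porosity at depth: phi = 0.63·exp(−0.53×1.9) = 0.63×0.3653 = 0.2301
Bulk density: ρ_b = (1−phi)ρ_g + phi·ρ_f = 0.7699×2.7 + 0.2301×1.05
       = 2.079 + 0.242 = 2.320 g/cm³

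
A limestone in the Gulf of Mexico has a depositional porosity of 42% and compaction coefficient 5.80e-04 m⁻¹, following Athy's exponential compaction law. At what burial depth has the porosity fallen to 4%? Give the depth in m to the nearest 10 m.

4050 m

Working in km (1 km = 1000 m; k in km⁻¹ = k in m⁻¹ × 1000):
Invert Athy's law: z = ln(φ₀/φ) / k
z = ln(0.42/0.04) / 0.58 = ln(10.5) / 0.58 = 2.3514 / 0.58 = 4.054 km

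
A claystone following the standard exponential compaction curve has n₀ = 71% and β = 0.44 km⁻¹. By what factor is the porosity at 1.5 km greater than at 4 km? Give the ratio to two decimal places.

3.00

n(Z₁)/n(Z₂) = e^(−β·Z₁)/e^(−β·Z₂) = e^{β(Z₂−Z₁)}
= exp(0.44 × 2.5) = exp(1.1) = 3.0042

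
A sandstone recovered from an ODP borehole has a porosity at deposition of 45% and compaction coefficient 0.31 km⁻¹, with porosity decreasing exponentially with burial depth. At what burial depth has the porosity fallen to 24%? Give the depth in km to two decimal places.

Invert Athy's law: d = ln(phi₀/phi) / β
d = ln(0.45/0.24) / 0.31 = ln(1.875) / 0.31 = 0.6286 / 0.31 = 2.028 km

2.03 km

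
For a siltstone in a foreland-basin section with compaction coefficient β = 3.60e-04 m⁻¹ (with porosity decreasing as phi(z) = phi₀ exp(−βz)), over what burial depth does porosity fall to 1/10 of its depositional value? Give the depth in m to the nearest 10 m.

Working in km (1 km = 1000 m; β in km⁻¹ = β in m⁻¹ × 1000):
phi/phi₀ = 1/10 ⇒ exp(−β·z) = 1/10 ⇒ z = ln(10) / β
z = 2.3026 / 0.36 = 6.396 km

6400 m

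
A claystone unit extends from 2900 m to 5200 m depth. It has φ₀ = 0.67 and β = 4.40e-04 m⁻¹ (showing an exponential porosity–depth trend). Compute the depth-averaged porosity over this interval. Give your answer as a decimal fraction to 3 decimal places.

0.118

Working in km (1 km = 1000 m; β in km⁻¹ = β in m⁻¹ × 1000):
⟨φ⟩ = (1/(d₂−d₁)) ∫ φ₀ e^(−βd) dd = φ₀·(e^(−β·d₁) − e^(−β·d₂)) / (β·(d₂−d₁))
e^(−0.44×2.9) = 0.2792; e^(−0.44×5.2) = 0.1015
⟨φ⟩ = 0.67 × (0.2792 − 0.1015) / (0.44 × 2.3) = 0.67 × 0.1756 = 0.1176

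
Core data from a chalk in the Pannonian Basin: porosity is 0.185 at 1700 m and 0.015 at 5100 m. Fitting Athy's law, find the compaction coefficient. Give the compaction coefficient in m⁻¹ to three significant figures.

0.000739 m⁻¹

Working in km (1 km = 1000 m; k in km⁻¹ = k in m⁻¹ × 1000):
Athy: n(d) = n₀ e^(−kd) ⇒ n₁/n₂ = e^{k(d₂−d₁)} ⇒ k = ln(n₁/n₂)/(d₂−d₁)
k = ln(0.185/0.015) / (5.1 − 1.7) = ln(12.33) / 3.4 = 2.5123 / 3.4 = 0.7389 km⁻¹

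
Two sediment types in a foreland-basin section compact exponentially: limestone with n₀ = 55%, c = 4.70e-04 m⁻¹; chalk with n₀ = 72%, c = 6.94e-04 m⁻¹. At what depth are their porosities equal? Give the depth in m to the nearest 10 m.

Working in km (1 km = 1000 m; c in km⁻¹ = c in m⁻¹ × 1000):
Set n₀ₐ e^(−cₐZ) = n₀ᵦ e^(−cᵦZ) ⇒ ln(n₀ₐ/n₀ᵦ) = (cₐ − cᵦ)·Z
Z = ln(0.55/0.72) / (0.47 − 0.694) = -0.2693 / -0.224 = 1.202 km

1200 m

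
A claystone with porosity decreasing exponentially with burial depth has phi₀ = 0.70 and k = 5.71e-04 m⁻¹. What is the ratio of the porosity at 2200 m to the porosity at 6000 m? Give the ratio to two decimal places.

8.76

Working in km (1 km = 1000 m; k in km⁻¹ = k in m⁻¹ × 1000):
phi(z₁)/phi(z₂) = e^(−k·z₁)/e^(−k·z₂) = e^{k(z₂−z₁)}
= exp(0.571 × 3.8) = exp(2.17) = 8.7565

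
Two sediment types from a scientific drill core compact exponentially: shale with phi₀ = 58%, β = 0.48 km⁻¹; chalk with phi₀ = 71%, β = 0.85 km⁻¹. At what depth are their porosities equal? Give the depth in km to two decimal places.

Set phi₀ₐ e^(−βₐd) = phi₀ᵦ e^(−βᵦd) ⇒ ln(phi₀ₐ/phi₀ᵦ) = (βₐ − βᵦ)·d
d = ln(0.58/0.71) / (0.48 − 0.85) = -0.2022 / -0.37 = 0.547 km

0.55 km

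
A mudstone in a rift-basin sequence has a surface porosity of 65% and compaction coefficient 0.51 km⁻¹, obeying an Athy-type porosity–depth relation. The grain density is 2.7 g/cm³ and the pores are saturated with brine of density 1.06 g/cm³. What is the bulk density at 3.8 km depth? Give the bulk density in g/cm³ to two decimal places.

Porosity at depth: φ = 0.65·exp(−0.51×3.8) = 0.65×0.1440 = 0.0936
Bulk density: ρ_b = (1−φ)ρ_g + φ·ρ_f = 0.9064×2.7 + 0.0936×1.06
       = 2.447 + 0.099 = 2.547 g/cm³

2.55 g/cm³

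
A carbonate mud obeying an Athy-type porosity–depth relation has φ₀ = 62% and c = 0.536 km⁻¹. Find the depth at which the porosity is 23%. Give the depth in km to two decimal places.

1.85 km

Invert Athy's law: z = ln(φ₀/φ) / c
z = ln(0.62/0.23) / 0.536 = ln(2.696) / 0.536 = 0.9916 / 0.536 = 1.850 km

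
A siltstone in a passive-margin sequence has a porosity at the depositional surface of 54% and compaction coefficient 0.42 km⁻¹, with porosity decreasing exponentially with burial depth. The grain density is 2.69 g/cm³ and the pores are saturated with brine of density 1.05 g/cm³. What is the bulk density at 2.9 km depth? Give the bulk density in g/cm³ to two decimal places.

Porosity at depth: φ = 0.54·exp(−0.42×2.9) = 0.54×0.2958 = 0.1597
Bulk density: ρ_b = (1−φ)ρ_g + φ·ρ_f = 0.8403×2.69 + 0.1597×1.05
       = 2.260 + 0.168 = 2.428 g/cm³

2.43 g/cm³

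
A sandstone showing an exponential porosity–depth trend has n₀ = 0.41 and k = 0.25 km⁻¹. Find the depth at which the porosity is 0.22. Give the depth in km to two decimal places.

Invert Athy's law: z = ln(n₀/n) / k
z = ln(0.41/0.22) / 0.25 = ln(1.864) / 0.25 = 0.6225 / 0.25 = 2.490 km

2.49 km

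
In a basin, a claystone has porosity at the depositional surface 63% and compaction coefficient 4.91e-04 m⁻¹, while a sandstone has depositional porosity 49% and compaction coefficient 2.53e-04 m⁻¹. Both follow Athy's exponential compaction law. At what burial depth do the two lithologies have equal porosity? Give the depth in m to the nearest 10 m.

Working in km (1 km = 1000 m; c in km⁻¹ = c in m⁻¹ × 1000):
Set φ₀ₐ e^(−cₐz) = φ₀ᵦ e^(−cᵦz) ⇒ ln(φ₀ₐ/φ₀ᵦ) = (cₐ − cᵦ)·z
z = ln(0.63/0.49) / (0.491 − 0.253) = 0.2513 / 0.238 = 1.056 km

1060 m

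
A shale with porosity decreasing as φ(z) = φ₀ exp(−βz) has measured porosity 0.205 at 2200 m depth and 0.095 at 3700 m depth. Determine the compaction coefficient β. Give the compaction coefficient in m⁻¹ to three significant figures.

0.000513 m⁻¹

Working in km (1 km = 1000 m; β in km⁻¹ = β in m⁻¹ × 1000):
Athy: φ(z) = φ₀ e^(−βz) ⇒ φ₁/φ₂ = e^{β(z₂−z₁)} ⇒ β = ln(φ₁/φ₂)/(z₂−z₁)
β = ln(0.205/0.095) / (3.7 − 2.2) = ln(2.158) / 1.5 = 0.7691 / 1.5 = 0.5128 km⁻¹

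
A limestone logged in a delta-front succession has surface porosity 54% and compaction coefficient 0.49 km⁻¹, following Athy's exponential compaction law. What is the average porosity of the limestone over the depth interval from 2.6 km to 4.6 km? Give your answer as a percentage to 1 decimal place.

9.6%

⟨phi⟩ = (1/(d₂−d₁)) ∫ phi₀ e^(−cd) dd = phi₀·(e^(−c·d₁) − e^(−c·d₂)) / (c·(d₂−d₁))
e^(−0.49×2.6) = 0.2797; e^(−0.49×4.6) = 0.1050
⟨phi⟩ = 0.54 × (0.2797 − 0.1050) / (0.49 × 2) = 0.54 × 0.1783 = 0.0963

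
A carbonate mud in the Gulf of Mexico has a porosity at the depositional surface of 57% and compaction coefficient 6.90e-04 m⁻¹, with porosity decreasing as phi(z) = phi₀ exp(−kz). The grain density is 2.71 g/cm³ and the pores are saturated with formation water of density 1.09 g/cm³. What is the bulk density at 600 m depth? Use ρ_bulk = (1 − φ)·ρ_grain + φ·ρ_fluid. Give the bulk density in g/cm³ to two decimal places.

Working in km (1 km = 1000 m; k in km⁻¹ = k in m⁻¹ × 1000):
Porosity at depth: phi = 0.57·exp(−0.69×0.6) = 0.57×0.6610 = 0.3768
Bulk density: ρ_b = (1−phi)ρ_g + phi·ρ_f = 0.6232×2.71 + 0.3768×1.09
       = 1.689 + 0.411 = 2.100 g/cm³

2.10 g/cm³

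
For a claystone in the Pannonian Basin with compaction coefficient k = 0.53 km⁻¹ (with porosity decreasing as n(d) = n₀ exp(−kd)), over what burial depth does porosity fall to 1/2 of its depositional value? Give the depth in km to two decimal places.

n/n₀ = 1/2 ⇒ exp(−k·d) = 1/2 ⇒ d = ln(2) / k
d = 0.6931 / 0.53 = 1.308 km

1.31 km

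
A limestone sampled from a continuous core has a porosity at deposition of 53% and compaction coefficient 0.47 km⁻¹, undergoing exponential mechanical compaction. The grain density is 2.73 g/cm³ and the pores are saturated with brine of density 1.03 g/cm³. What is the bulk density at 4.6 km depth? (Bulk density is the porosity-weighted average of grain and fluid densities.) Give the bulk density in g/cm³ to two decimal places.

2.63 g/cm³

Porosity at depth: φ = 0.53·exp(−0.47×4.6) = 0.53×0.1151 = 0.0610
Bulk density: ρ_b = (1−φ)ρ_g + φ·ρ_f = 0.9390×2.73 + 0.0610×1.03
       = 2.563 + 0.063 = 2.626 g/cm³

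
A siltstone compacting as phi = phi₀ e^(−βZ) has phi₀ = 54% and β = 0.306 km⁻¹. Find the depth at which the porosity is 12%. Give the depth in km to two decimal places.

Invert Athy's law: Z = ln(phi₀/phi) / β
Z = ln(0.54/0.12) / 0.306 = ln(4.5) / 0.306 = 1.5041 / 0.306 = 4.915 km

4.92 km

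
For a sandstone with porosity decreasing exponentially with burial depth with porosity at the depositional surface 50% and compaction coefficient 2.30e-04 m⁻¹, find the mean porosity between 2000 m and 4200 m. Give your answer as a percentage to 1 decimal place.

24.8%

Working in km (1 km = 1000 m; c in km⁻¹ = c in m⁻¹ × 1000):
⟨n⟩ = (1/(d₂−d₁)) ∫ n₀ e^(−cd) dd = n₀·(e^(−c·d₁) − e^(−c·d₂)) / (c·(d₂−d₁))
e^(−0.23×2) = 0.6313; e^(−0.23×4.2) = 0.3806
⟨n⟩ = 0.5 × (0.6313 − 0.3806) / (0.23 × 2.2) = 0.5 × 0.4954 = 0.2477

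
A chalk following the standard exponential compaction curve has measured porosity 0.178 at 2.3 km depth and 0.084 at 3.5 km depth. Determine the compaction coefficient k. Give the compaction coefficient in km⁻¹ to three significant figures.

0.626 km⁻¹

Athy: phi(Z) = phi₀ e^(−kZ) ⇒ phi₁/phi₂ = e^{k(Z₂−Z₁)} ⇒ k = ln(phi₁/phi₂)/(Z₂−Z₁)
k = ln(0.178/0.084) / (3.5 − 2.3) = ln(2.119) / 1.2 = 0.7510 / 1.2 = 0.6258 km⁻¹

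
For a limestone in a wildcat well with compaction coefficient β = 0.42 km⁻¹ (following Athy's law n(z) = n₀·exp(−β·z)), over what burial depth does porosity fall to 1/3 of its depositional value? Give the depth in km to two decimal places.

2.62 km

n/n₀ = 1/3 ⇒ exp(−β·z) = 1/3 ⇒ z = ln(3) / β
z = 1.0986 / 0.42 = 2.616 km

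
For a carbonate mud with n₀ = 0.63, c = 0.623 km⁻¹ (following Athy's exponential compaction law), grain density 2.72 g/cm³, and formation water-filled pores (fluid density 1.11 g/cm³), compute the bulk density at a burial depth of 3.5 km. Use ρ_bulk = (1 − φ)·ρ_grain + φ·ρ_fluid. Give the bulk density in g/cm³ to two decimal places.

2.61 g/cm³

Porosity at depth: n = 0.63·exp(−0.623×3.5) = 0.63×0.1130 = 0.0712
Bulk density: ρ_b = (1−n)ρ_g + n·ρ_f = 0.9288×2.72 + 0.0712×1.11
       = 2.526 + 0.079 = 2.605 g/cm³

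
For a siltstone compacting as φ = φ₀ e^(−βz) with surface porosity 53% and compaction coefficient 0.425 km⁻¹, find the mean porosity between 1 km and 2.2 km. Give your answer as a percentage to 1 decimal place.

⟨φ⟩ = (1/(z₂−z₁)) ∫ φ₀ e^(−βz) dz = φ₀·(e^(−β·z₁) − e^(−β·z₂)) / (β·(z₂−z₁))
e^(−0.425×1) = 0.6538; e^(−0.425×2.2) = 0.3926
⟨φ⟩ = 0.53 × (0.6538 − 0.3926) / (0.425 × 1.2) = 0.53 × 0.5121 = 0.2714

27.1%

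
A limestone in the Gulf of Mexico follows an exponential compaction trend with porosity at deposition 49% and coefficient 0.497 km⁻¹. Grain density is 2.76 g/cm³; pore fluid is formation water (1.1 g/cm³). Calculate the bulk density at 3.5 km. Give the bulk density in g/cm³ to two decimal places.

2.62 g/cm³

Porosity at depth: n = 0.49·exp(−0.497×3.5) = 0.49×0.1756 = 0.0860
Bulk density: ρ_b = (1−n)ρ_g + n·ρ_f = 0.9140×2.76 + 0.0860×1.1
       = 2.523 + 0.095 = 2.617 g/cm³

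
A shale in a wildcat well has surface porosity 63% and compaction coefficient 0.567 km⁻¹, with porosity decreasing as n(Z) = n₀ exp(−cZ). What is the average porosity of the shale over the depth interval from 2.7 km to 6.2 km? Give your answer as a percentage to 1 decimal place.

⟨n⟩ = (1/(Z₂−Z₁)) ∫ n₀ e^(−cZ) dZ = n₀·(e^(−c·Z₁) − e^(−c·Z₂)) / (c·(Z₂−Z₁))
e^(−0.567×2.7) = 0.2163; e^(−0.567×6.2) = 0.0297
⟨n⟩ = 0.63 × (0.2163 − 0.0297) / (0.567 × 3.5) = 0.63 × 0.0940 = 0.0592

5.9%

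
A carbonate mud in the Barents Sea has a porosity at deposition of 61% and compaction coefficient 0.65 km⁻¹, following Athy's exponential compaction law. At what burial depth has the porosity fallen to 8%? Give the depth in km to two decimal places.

Invert Athy's law: d = ln(phi₀/phi) / k
d = ln(0.61/0.08) / 0.65 = ln(7.625) / 0.65 = 2.0314 / 0.65 = 3.125 km

3.13 km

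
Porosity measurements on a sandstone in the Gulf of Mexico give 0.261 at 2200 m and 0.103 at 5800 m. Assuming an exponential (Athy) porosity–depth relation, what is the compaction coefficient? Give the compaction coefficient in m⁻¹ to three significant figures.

0.000258 m⁻¹

Working in km (1 km = 1000 m; k in km⁻¹ = k in m⁻¹ × 1000):
Athy: φ(z) = φ₀ e^(−kz) ⇒ φ₁/φ₂ = e^{k(z₂−z₁)} ⇒ k = ln(φ₁/φ₂)/(z₂−z₁)
k = ln(0.261/0.103) / (5.8 − 2.2) = ln(2.534) / 3.6 = 0.9298 / 3.6 = 0.2583 km⁻¹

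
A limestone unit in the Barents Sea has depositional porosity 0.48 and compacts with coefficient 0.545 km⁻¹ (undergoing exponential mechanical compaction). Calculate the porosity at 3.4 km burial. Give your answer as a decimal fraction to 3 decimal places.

0.075

n = n₀·exp(−k·Z) = 0.48 × exp(−0.545 × 3.4) = 0.48 × exp(−1.853)
  = 0.48 × 0.1568 = 0.0752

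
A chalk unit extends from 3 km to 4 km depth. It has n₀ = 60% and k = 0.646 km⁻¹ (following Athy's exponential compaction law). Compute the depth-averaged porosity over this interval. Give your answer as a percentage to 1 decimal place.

6.4%

⟨n⟩ = (1/(Z₂−Z₁)) ∫ n₀ e^(−kZ) dZ = n₀·(e^(−k·Z₁) − e^(−k·Z₂)) / (k·(Z₂−Z₁))
e^(−0.646×3) = 0.1440; e^(−0.646×4) = 0.0755
⟨n⟩ = 0.6 × (0.1440 − 0.0755) / (0.646 × 1) = 0.6 × 0.1061 = 0.0636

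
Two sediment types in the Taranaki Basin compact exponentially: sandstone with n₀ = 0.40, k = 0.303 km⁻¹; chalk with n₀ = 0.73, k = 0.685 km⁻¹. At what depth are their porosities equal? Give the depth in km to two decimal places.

1.57 km

Set n₀ₐ e^(−kₐz) = n₀ᵦ e^(−kᵦz) ⇒ ln(n₀ₐ/n₀ᵦ) = (kₐ − kᵦ)·z
z = ln(0.4/0.73) / (0.303 − 0.685) = -0.6016 / -0.382 = 1.575 km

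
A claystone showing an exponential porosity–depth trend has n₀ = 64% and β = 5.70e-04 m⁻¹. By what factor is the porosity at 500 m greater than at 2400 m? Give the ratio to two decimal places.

Working in km (1 km = 1000 m; β in km⁻¹ = β in m⁻¹ × 1000):
n(Z₁)/n(Z₂) = e^(−β·Z₁)/e^(−β·Z₂) = e^{β(Z₂−Z₁)}
= exp(0.57 × 1.9) = exp(1.083) = 2.9535

2.95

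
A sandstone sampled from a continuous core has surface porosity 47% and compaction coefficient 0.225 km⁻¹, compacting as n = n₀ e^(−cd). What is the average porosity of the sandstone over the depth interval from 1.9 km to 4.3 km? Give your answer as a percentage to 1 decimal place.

23.7%

⟨n⟩ = (1/(d₂−d₁)) ∫ n₀ e^(−cd) dd = n₀·(e^(−c·d₁) − e^(−c·d₂)) / (c·(d₂−d₁))
e^(−0.225×1.9) = 0.6521; e^(−0.225×4.3) = 0.3800
⟨n⟩ = 0.47 × (0.6521 − 0.3800) / (0.225 × 2.4) = 0.47 × 0.5039 = 0.2368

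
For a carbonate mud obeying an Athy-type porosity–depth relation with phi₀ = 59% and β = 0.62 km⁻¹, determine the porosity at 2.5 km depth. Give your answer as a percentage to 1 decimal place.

phi = phi₀·exp(−β·z) = 0.59 × exp(−0.62 × 2.5) = 0.59 × exp(−1.55)
  = 0.59 × 0.2122 = 0.1252

12.5%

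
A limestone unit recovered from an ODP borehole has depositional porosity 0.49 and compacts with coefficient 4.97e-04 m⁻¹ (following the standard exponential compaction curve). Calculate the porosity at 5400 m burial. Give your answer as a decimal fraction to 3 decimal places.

Working in km (1 km = 1000 m; c in km⁻¹ = c in m⁻¹ × 1000):
φ = φ₀·exp(−c·z) = 0.49 × exp(−0.497 × 5.4) = 0.49 × exp(−2.684)
  = 0.49 × 0.0683 = 0.0335

0.033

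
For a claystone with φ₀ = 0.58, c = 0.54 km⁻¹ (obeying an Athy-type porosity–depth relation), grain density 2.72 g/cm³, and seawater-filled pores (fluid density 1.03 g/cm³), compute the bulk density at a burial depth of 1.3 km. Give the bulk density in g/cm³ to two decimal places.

Porosity at depth: φ = 0.58·exp(−0.54×1.3) = 0.58×0.4956 = 0.2874
Bulk density: ρ_b = (1−φ)ρ_g + φ·ρ_f = 0.7126×2.72 + 0.2874×1.03
       = 1.938 + 0.296 = 2.234 g/cm³

2.23 g/cm³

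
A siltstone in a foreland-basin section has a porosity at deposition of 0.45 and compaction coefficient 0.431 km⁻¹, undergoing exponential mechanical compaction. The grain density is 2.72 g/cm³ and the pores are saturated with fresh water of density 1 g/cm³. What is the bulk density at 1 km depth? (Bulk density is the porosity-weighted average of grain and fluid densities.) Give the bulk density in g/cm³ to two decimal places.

Porosity at depth: n = 0.45·exp(−0.431×1) = 0.45×0.6499 = 0.2924
Bulk density: ρ_b = (1−n)ρ_g + n·ρ_f = 0.7076×2.72 + 0.2924×1
       = 1.925 + 0.292 = 2.217 g/cm³

2.22 g/cm³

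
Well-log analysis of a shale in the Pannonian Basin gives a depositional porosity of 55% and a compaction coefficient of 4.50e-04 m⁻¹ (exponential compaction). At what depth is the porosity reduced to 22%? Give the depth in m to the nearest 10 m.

Working in km (1 km = 1000 m; β in km⁻¹ = β in m⁻¹ × 1000):
Invert Athy's law: Z = ln(n₀/n) / β
Z = ln(0.55/0.22) / 0.45 = ln(2.5) / 0.45 = 0.9163 / 0.45 = 2.036 km

2040 m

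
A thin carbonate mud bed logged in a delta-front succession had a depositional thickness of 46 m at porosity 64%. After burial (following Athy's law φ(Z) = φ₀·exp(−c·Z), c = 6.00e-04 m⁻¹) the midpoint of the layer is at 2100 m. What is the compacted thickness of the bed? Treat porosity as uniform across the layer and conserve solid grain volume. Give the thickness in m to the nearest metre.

20 m

Working in km (1 km = 1000 m; c in km⁻¹ = c in m⁻¹ × 1000):
Porosity at 2.1 km: φ = 0.64·exp(−0.6×2.1) = 0.1815
Solid-volume conservation: h(1−φ) = h₀(1−φ₀) ⇒ h = h₀·(1−φ₀)/(1−φ)
h = 0.046 × (1 − 0.64)/(1 − 0.1815) = 0.046 × 0.4398 = 0.0202 km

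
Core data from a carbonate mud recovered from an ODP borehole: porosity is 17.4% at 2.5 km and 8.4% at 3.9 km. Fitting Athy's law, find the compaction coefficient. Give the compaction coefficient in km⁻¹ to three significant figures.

Athy: φ(z) = φ₀ e^(−βz) ⇒ φ₁/φ₂ = e^{β(z₂−z₁)} ⇒ β = ln(φ₁/φ₂)/(z₂−z₁)
β = ln(0.174/0.084) / (3.9 − 2.5) = ln(2.071) / 1.4 = 0.7282 / 1.4 = 0.5202 km⁻¹

0.520 km⁻¹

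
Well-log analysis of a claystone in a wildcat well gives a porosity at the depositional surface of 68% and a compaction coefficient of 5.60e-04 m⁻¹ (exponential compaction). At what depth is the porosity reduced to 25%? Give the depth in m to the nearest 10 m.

Working in km (1 km = 1000 m; c in km⁻¹ = c in m⁻¹ × 1000):
Invert Athy's law: z = ln(phi₀/phi) / c
z = ln(0.68/0.25) / 0.56 = ln(2.72) / 0.56 = 1.0006 / 0.56 = 1.787 km

1790 m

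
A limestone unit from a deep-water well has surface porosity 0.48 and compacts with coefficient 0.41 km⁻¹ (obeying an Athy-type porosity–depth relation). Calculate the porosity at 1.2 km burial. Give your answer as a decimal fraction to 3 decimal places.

phi = phi₀·exp(−c·d) = 0.48 × exp(−0.41 × 1.2) = 0.48 × exp(−0.492)
  = 0.48 × 0.6114 = 0.2935

0.293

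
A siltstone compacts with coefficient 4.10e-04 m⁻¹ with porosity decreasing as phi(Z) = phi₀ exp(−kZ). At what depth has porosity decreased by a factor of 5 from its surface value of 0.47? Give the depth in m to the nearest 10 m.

Working in km (1 km = 1000 m; k in km⁻¹ = k in m⁻¹ × 1000):
phi/phi₀ = 1/5 ⇒ exp(−k·Z) = 1/5 ⇒ Z = ln(5) / k
Z = 1.6094 / 0.41 = 3.925 km

3930 m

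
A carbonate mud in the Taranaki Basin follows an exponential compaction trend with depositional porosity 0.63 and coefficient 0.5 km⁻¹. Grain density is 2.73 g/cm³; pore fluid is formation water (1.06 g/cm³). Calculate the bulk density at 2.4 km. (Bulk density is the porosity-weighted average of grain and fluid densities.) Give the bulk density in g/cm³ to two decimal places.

2.41 g/cm³

Porosity at depth: n = 0.63·exp(−0.5×2.4) = 0.63×0.3012 = 0.1898
Bulk density: ρ_b = (1−n)ρ_g + n·ρ_f = 0.8102×2.73 + 0.1898×1.06
       = 2.212 + 0.201 = 2.413 g/cm³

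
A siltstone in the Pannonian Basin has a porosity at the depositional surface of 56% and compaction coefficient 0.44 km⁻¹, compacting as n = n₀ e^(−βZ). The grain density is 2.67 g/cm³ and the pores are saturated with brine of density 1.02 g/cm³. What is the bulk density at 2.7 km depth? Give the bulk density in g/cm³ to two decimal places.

Porosity at depth: n = 0.56·exp(−0.44×2.7) = 0.56×0.3048 = 0.1707
Bulk density: ρ_b = (1−n)ρ_g + n·ρ_f = 0.8293×2.67 + 0.1707×1.02
       = 2.214 + 0.174 = 2.388 g/cm³

2.39 g/cm³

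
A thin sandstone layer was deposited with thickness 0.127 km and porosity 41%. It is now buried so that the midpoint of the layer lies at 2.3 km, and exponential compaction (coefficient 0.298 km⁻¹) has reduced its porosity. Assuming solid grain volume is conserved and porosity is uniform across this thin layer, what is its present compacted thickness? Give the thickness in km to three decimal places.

0.094 km

Porosity at 2.3 km: phi = 0.41·exp(−0.298×2.3) = 0.2066
Solid-volume conservation: h(1−phi) = h₀(1−phi₀) ⇒ h = h₀·(1−phi₀)/(1−phi)
h = 0.127 × (1 − 0.41)/(1 − 0.2066) = 0.127 × 0.7436 = 0.0944 km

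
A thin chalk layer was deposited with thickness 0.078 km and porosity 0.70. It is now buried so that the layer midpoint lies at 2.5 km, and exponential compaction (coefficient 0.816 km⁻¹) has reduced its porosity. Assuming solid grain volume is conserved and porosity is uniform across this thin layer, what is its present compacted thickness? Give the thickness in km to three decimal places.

Porosity at 2.5 km: phi = 0.7·exp(−0.816×2.5) = 0.0910
Solid-volume conservation: h(1−phi) = h₀(1−phi₀) ⇒ h = h₀·(1−phi₀)/(1−phi)
h = 0.078 × (1 − 0.7)/(1 − 0.0910) = 0.078 × 0.3300 = 0.0257 km

0.026 km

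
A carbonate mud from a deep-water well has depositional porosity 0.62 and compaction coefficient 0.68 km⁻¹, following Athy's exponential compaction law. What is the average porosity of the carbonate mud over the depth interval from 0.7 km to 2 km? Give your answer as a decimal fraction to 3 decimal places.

0.256

⟨φ⟩ = (1/(Z₂−Z₁)) ∫ φ₀ e^(−kZ) dZ = φ₀·(e^(−k·Z₁) − e^(−k·Z₂)) / (k·(Z₂−Z₁))
e^(−0.68×0.7) = 0.6213; e^(−0.68×2) = 0.2567
⟨φ⟩ = 0.62 × (0.6213 − 0.2567) / (0.68 × 1.3) = 0.62 × 0.4124 = 0.2557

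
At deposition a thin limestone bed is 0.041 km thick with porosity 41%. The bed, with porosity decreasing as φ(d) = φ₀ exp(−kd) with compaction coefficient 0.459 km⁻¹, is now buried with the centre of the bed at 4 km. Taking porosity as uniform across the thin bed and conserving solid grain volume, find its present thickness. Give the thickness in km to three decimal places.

Porosity at 4 km: φ = 0.41·exp(−0.459×4) = 0.0654
Solid-volume conservation: h(1−φ) = h₀(1−φ₀) ⇒ h = h₀·(1−φ₀)/(1−φ)
h = 0.041 × (1 − 0.41)/(1 − 0.0654) = 0.041 × 0.6313 = 0.0259 km

0.026 km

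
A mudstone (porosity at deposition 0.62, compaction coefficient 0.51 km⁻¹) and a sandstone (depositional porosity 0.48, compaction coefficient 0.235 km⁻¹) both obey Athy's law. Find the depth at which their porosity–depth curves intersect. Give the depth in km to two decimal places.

0.93 km

Set φ₀ₐ e^(−βₐZ) = φ₀ᵦ e^(−βᵦZ) ⇒ ln(φ₀ₐ/φ₀ᵦ) = (βₐ − βᵦ)·Z
Z = ln(0.62/0.48) / (0.51 − 0.235) = 0.2559 / 0.275 = 0.931 km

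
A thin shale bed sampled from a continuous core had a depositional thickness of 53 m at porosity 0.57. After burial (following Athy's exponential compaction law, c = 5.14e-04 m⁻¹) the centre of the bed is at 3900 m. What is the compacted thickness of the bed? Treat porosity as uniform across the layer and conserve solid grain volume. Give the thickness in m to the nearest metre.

Working in km (1 km = 1000 m; c in km⁻¹ = c in m⁻¹ × 1000):
Porosity at 3.9 km: phi = 0.57·exp(−0.514×3.9) = 0.0768
Solid-volume conservation: h(1−phi) = h₀(1−phi₀) ⇒ h = h₀·(1−phi₀)/(1−phi)
h = 0.053 × (1 − 0.57)/(1 − 0.0768) = 0.053 × 0.4658 = 0.0247 km

25 m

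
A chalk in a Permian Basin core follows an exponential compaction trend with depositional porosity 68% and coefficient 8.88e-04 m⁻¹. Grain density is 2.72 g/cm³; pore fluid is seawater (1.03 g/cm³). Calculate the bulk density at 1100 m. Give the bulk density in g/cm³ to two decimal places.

2.29 g/cm³

Working in km (1 km = 1000 m; k in km⁻¹ = k in m⁻¹ × 1000):
Porosity at depth: φ = 0.68·exp(−0.888×1.1) = 0.68×0.3765 = 0.2560
Bulk density: ρ_b = (1−φ)ρ_g + φ·ρ_f = 0.7440×2.72 + 0.2560×1.03
       = 2.024 + 0.264 = 2.287 g/cm³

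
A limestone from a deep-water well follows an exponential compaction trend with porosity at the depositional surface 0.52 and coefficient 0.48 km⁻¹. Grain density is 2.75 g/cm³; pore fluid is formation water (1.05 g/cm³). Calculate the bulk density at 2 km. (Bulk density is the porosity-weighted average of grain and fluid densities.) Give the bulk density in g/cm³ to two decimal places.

Porosity at depth: phi = 0.52·exp(−0.48×2) = 0.52×0.3829 = 0.1991
Bulk density: ρ_b = (1−phi)ρ_g + phi·ρ_f = 0.8009×2.75 + 0.1991×1.05
       = 2.202 + 0.209 = 2.412 g/cm³

2.41 g/cm³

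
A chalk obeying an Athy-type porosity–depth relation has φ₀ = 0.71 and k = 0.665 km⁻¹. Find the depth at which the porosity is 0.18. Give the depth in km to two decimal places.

2.06 km

Invert Athy's law: z = ln(φ₀/φ) / k
z = ln(0.71/0.18) / 0.665 = ln(3.944) / 0.665 = 1.3723 / 0.665 = 2.064 km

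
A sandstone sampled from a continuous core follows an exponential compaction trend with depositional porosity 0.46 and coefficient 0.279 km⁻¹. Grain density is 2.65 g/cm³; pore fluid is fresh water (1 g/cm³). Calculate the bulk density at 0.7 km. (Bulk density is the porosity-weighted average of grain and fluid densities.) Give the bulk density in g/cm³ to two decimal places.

Porosity at depth: n = 0.46·exp(−0.279×0.7) = 0.46×0.8226 = 0.3784
Bulk density: ρ_b = (1−n)ρ_g + n·ρ_f = 0.6216×2.65 + 0.3784×1
       = 1.647 + 0.378 = 2.026 g/cm³

2.03 g/cm³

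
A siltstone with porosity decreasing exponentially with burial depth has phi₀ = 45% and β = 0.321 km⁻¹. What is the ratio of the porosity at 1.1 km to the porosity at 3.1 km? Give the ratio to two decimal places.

phi(Z₁)/phi(Z₂) = e^(−β·Z₁)/e^(−β·Z₂) = e^{β(Z₂−Z₁)}
= exp(0.321 × 2) = exp(0.642) = 1.9003

1.90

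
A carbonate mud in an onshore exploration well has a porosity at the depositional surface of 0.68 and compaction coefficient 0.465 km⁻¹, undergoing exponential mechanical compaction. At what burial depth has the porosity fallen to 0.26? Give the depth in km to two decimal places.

2.07 km

Invert Athy's law: z = ln(φ₀/φ) / c
z = ln(0.68/0.26) / 0.465 = ln(2.615) / 0.465 = 0.9614 / 0.465 = 2.068 km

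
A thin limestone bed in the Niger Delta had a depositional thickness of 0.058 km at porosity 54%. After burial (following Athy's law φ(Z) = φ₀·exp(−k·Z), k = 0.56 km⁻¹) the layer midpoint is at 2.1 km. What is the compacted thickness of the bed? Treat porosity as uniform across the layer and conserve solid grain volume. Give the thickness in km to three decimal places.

0.032 km

Porosity at 2.1 km: φ = 0.54·exp(−0.56×2.1) = 0.1666
Solid-volume conservation: h(1−φ) = h₀(1−φ₀) ⇒ h = h₀·(1−φ₀)/(1−φ)
h = 0.058 × (1 − 0.54)/(1 − 0.1666) = 0.058 × 0.5520 = 0.0320 km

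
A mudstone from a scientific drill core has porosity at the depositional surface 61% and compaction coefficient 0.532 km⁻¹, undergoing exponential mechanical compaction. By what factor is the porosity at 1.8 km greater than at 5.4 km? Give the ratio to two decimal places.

φ(z₁)/φ(z₂) = e^(−c·z₁)/e^(−c·z₂) = e^{c(z₂−z₁)}
= exp(0.532 × 3.6) = exp(1.915) = 6.7883

6.79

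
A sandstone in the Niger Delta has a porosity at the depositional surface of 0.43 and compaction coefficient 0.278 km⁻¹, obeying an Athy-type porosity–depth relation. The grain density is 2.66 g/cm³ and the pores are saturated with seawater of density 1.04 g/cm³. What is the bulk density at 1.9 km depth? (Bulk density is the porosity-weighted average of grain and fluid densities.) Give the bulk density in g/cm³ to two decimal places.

2.25 g/cm³

Porosity at depth: phi = 0.43·exp(−0.278×1.9) = 0.43×0.5897 = 0.2536
Bulk density: ρ_b = (1−phi)ρ_g + phi·ρ_f = 0.7464×2.66 + 0.2536×1.04
       = 1.986 + 0.264 = 2.249 g/cm³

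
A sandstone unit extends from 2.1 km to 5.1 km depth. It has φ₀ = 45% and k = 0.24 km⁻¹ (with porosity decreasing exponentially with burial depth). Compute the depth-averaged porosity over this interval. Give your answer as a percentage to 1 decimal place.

⟨φ⟩ = (1/(z₂−z₁)) ∫ φ₀ e^(−kz) dz = φ₀·(e^(−k·z₁) − e^(−k·z₂)) / (k·(z₂−z₁))
e^(−0.24×2.1) = 0.6041; e^(−0.24×5.1) = 0.2941
⟨φ⟩ = 0.45 × (0.6041 − 0.2941) / (0.24 × 3) = 0.45 × 0.4306 = 0.1938

19.4%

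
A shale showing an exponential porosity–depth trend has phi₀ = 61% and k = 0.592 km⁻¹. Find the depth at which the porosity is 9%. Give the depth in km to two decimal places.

Invert Athy's law: Z = ln(phi₀/phi) / k
Z = ln(0.61/0.09) / 0.592 = ln(6.778) / 0.592 = 1.9136 / 0.592 = 3.233 km

3.23 km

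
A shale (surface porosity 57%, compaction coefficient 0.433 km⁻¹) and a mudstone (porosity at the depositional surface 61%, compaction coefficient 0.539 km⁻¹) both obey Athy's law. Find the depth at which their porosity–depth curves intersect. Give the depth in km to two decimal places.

0.64 km

Set φ₀ₐ e^(−βₐZ) = φ₀ᵦ e^(−βᵦZ) ⇒ ln(φ₀ₐ/φ₀ᵦ) = (βₐ − βᵦ)·Z
Z = ln(0.57/0.61) / (0.433 − 0.539) = -0.0678 / -0.106 = 0.640 km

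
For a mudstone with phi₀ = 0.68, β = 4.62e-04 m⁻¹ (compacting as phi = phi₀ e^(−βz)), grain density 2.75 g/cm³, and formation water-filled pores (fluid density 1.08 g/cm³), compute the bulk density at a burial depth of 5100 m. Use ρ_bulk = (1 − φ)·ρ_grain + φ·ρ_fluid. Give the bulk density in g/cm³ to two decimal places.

Working in km (1 km = 1000 m; β in km⁻¹ = β in m⁻¹ × 1000):
Porosity at depth: phi = 0.68·exp(−0.462×5.1) = 0.68×0.0948 = 0.0645
Bulk density: ρ_b = (1−phi)ρ_g + phi·ρ_f = 0.9355×2.75 + 0.0645×1.08
       = 2.573 + 0.070 = 2.642 g/cm³

2.64 g/cm³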